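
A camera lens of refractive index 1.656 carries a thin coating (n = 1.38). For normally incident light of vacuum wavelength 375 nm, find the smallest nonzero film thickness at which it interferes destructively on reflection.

67.9 nm

At the upper boundary (n = 1.0 to n = 1.38) the reflected ray undergoes a half-wave phase shift.
Bottom surface (1.38 → 1.656): reflection off a higher-index medium gives a half-wave phase shift.
Zero or two π shifts → no net half-wave offset.
For weak reflection here: 2 n t = (m + ½) λ.
Minimum at m = 0: t = λ / (4 n) = 375 / (4 × 1.38) = 67.9 nm.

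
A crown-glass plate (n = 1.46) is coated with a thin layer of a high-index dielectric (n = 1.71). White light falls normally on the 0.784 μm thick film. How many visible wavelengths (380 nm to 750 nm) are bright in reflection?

At the upper boundary (n = 1.0 to n = 1.71) the reflected ray undergoes a half-wave phase shift.
Ray reflecting at the bottom interface goes from n = 1.71 toward n = 1.46: no phase shift.
Net: one phase inversion between the two reflected rays.
With one net inversion, constructive interference in reflection requires 2 n t = (m + ½) λ.
λ = 2 n t / (m + ½) = 2681 / (m + ½) nm.
m=3: 766 nm (IR); m=4: 596 nm (visible); m=5: 488 nm (visible); m=6: 413 nm (visible); m=7: 358 nm (UV).

3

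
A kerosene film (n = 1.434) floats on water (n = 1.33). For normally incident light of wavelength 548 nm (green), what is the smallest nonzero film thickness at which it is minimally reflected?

191 nm

Top surface (1.0 → 1.434): reflection off a higher-index medium gives a half-wave phase shift.
At the lower boundary (n = 1.434 to n = 1.33) the reflected ray undergoes no phase shift.
The two reflections differ by half a wavelength.
So the condition for destructive reflection is 2 n t = m λ.
The smallest nonzero thickness corresponds to m = 1: t = m λ / (2 n) = 1.00 × 548 / (2 × 1.434) = 191 nm.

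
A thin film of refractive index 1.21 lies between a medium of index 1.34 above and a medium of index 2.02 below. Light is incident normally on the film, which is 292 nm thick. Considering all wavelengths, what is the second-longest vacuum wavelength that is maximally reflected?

471 nm

At the upper boundary (n = 1.34 to n = 1.21) the reflected ray undergoes no phase shift.
At the lower boundary (n = 1.21 to n = 2.02) the reflected ray undergoes a half-wave phase shift.
Net: one phase inversion between the two reflected rays.
So the condition for constructive reflection is 2 n t = (m + ½) λ.
λ = 2 n t / (m + ½). The second-longest wavelength is m = 1: λ = 2 × 1.21 × 292 / 1.50 = 471 nm.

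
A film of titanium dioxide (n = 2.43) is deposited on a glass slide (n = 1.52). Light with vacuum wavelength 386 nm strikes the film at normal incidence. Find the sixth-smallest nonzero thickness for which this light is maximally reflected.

Top surface (1.0 → 2.43): reflection off a higher-index medium gives a half-wave phase shift.
Bottom surface (2.43 → 1.52): reflection off a lower-index medium gives no phase shift.
The two reflections differ by half a wavelength.
For bright reflection here: 2 n t = (m + ½) λ.
The sixth-smallest nonzero thickness corresponds to m = 5: t = (m + ½) λ / (2 n) = 5.50 × 386 / (2 × 2.43) = 437 nm.

437 nm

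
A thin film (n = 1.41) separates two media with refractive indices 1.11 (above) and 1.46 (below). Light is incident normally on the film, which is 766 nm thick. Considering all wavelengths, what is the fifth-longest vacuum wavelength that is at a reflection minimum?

480 nm

Top surface (1.11 → 1.41): reflection off a higher-index medium gives a half-wave phase shift.
Bottom surface (1.41 → 1.46): reflection off a higher-index medium gives a half-wave phase shift.
Zero or two π shifts → no net half-wave offset.
So the condition for destructive reflection is 2 n t = (m + ½) λ.
λ = 2 n t / (m + ½). The fifth-longest wavelength is m = 4: λ = 2 × 1.41 × 766 / 4.50 = 480 nm.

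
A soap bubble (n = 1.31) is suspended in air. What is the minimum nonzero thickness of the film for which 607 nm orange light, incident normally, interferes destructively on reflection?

Ray reflecting at the top interface goes from n = 1.0 toward n = 1.31: a half-wave phase shift.
Bottom surface (1.31 → 1.0): reflection off a lower-index medium gives no phase shift.
The two reflections differ by half a wavelength.
For weak reflection here: 2 n t = m λ.
Minimum nonzero at m = 1: t = λ / (2 n) = 607 / (2 × 1.31) = 232 nm.

232 nm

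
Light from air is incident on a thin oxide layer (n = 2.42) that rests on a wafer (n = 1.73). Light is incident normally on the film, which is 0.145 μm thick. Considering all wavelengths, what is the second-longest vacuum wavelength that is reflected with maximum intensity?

468 nm

At the upper boundary (n = 1.0 to n = 2.42) the reflected ray undergoes a half-wave phase shift.
Bottom surface (2.42 → 1.73): reflection off a lower-index medium gives no phase shift.
The two reflections differ by half a wavelength.
With one net inversion, constructive interference in reflection requires 2 n t = (m + ½) λ.
λ = 2 n t / (m + ½). The second-longest wavelength is m = 1: λ = 2 × 2.42 × 145 / 1.50 = 468 nm.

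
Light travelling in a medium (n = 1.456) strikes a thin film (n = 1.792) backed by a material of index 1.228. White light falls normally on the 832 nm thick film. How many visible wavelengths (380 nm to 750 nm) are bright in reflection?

Top surface (1.456 → 1.792): reflection off a higher-index medium gives a half-wave phase shift.
Bottom surface (1.792 → 1.228): reflection off a lower-index medium gives no phase shift.
Net: one phase inversion between the two reflected rays.
With one net inversion, constructive interference in reflection requires 2 n t = (m + ½) λ.
λ = 2 n t / (m + ½) = 2982 / (m + ½) nm.
m=3: 852 nm (IR); m=4: 663 nm (visible); m=5: 542 nm (visible); m=6: 459 nm (visible); m=7: 398 nm (visible); m=8: 351 nm (UV).

4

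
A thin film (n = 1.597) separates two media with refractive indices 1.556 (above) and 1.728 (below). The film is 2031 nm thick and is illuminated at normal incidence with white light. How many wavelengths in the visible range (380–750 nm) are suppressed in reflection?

Top surface (1.556 → 1.597): reflection off a higher-index medium gives a half-wave phase shift.
At the lower boundary (n = 1.597 to n = 1.728) the reflected ray undergoes a half-wave phase shift.
Zero or two π shifts → no net half-wave offset.
With no net inversion, destructive interference in reflection requires 2 n t = (m + ½) λ.
λ = 2 n t / (m + ½) = 6487 / (m + ½) nm.
m=8: 763 nm (IR); m=9: 683 nm (visible); m=10: 618 nm (visible); m=11: 564 nm (visible); m=12: 519 nm (visible); m=13: 481 nm (visible); m=14: 447 nm (visible); m=15: 419 nm (visible); m=16: 393 nm (visible); m=17: 371 nm (UV).

8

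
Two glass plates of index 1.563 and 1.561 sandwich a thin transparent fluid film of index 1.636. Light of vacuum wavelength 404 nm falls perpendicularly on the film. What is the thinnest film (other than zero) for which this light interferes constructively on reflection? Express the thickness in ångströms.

Top surface (1.563 → 1.636): reflection off a higher-index medium gives a half-wave phase shift.
Ray reflecting at the bottom interface goes from n = 1.636 toward n = 1.561: no phase shift.
The two reflections differ by half a wavelength.
With one net inversion, constructive interference in reflection requires 2 n t = (m + ½) λ.
Minimum at m = 0: t = λ / (4 n) = 404 / (4 × 1.636) = 61.7 nm.

617 Å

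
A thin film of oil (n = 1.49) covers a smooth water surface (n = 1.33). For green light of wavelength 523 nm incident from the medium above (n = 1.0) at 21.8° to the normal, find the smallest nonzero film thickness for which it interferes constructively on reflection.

Top surface (1.0 → 1.49): reflection off a higher-index medium gives a half-wave phase shift.
At the lower boundary (n = 1.49 to n = 1.33) the reflected ray undergoes no phase shift.
Exactly one π shift → a net half-wave offset.
So the condition for constructive reflection is 2 n t cos θ_r = (m + ½) λ.
Snell's law: 1.0 sin 21.8° = 1.49 sin θ_r → sin θ_r = 0.249, cos θ_r = 0.968.
Minimum at m = 0: t = λ / (4 n cos θ_r) = 523 / (4 × 1.49 × 0.968) = 90.6 nm.

90.6 nm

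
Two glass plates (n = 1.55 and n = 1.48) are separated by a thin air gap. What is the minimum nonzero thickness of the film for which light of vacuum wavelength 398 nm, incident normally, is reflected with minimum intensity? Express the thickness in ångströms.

1990 Å

At the upper boundary (n = 1.55 to n = 1.0) the reflected ray undergoes no phase shift.
Bottom surface (1.0 → 1.48): reflection off a higher-index medium gives a half-wave phase shift.
Exactly one π shift → a net half-wave offset.
With one net inversion, destructive interference in reflection requires 2 n t = m λ.
Minimum nonzero at m = 1: t = λ / (2 n) = 398 / (2 × 1.0) = 199 nm.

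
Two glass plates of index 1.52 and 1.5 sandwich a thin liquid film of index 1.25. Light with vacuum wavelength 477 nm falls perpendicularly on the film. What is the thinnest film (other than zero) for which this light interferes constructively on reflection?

95.4 nm

Top surface (1.52 → 1.25): reflection off a lower-index medium gives no phase shift.
Bottom surface (1.25 → 1.5): reflection off a higher-index medium gives a half-wave phase shift.
Exactly one π shift → a net half-wave offset.
So the condition for constructive reflection is 2 n t = (m + ½) λ.
Minimum at m = 0: t = λ / (4 n) = 477 / (4 × 1.25) = 95.4 nm.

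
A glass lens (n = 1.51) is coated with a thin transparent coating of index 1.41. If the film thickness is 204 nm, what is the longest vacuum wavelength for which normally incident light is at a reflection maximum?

Ray reflecting at the top interface goes from n = 1.0 toward n = 1.41: a half-wave phase shift.
Bottom surface (1.41 → 1.51): reflection off a higher-index medium gives a half-wave phase shift.
Net: no relative phase inversion (both shifts match).
With no net inversion, constructive interference in reflection requires 2 n t = m λ.
λ = 2 n t / m. The longest wavelength is m = 1: λ = 2 × 1.41 × 204 / 1.00 = 575 nm.

575 nm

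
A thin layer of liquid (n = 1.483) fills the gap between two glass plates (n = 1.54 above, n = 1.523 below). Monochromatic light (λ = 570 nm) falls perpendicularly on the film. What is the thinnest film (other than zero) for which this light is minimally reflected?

At the upper boundary (n = 1.54 to n = 1.483) the reflected ray undergoes no phase shift.
Bottom surface (1.483 → 1.523): reflection off a higher-index medium gives a half-wave phase shift.
Net: one phase inversion between the two reflected rays.
With one net inversion, destructive interference in reflection requires 2 n t = m λ.
Minimum nonzero at m = 1: t = λ / (2 n) = 570 / (2 × 1.483) = 192 nm.

192 nm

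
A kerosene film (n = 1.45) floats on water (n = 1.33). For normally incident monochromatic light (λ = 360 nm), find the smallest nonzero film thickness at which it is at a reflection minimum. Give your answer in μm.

At the upper boundary (n = 1.0 to n = 1.45) the reflected ray undergoes a half-wave phase shift.
Bottom surface (1.45 → 1.33): reflection off a lower-index medium gives no phase shift.
Exactly one π shift → a net half-wave offset.
For dark reflection here: 2 n t = m λ.
Minimum nonzero at m = 1: t = λ / (2 n) = 360 / (2 × 1.45) = 124 nm.

0.124 μm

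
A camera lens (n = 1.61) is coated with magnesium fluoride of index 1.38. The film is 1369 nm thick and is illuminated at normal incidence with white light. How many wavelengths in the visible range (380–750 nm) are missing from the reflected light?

Top surface (1.0 → 1.38): reflection off a higher-index medium gives a half-wave phase shift.
At the lower boundary (n = 1.38 to n = 1.61) the reflected ray undergoes a half-wave phase shift.
Net: no relative phase inversion (both shifts match).
For dark reflection here: 2 n t = (m + ½) λ.
λ = 2 n t / (m + ½) = 3778 / (m + ½) nm.
m=4: 840 nm (IR); m=5: 687 nm (visible); m=6: 581 nm (visible); m=7: 504 nm (visible); m=8: 445 nm (visible); m=9: 398 nm (visible); m=10: 360 nm (UV).

5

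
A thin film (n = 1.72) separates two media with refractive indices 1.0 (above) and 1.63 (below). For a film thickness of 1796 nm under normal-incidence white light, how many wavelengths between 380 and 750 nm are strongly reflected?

Top surface (1.0 → 1.72): reflection off a higher-index medium gives a half-wave phase shift.
Bottom surface (1.72 → 1.63): reflection off a lower-index medium gives no phase shift.
The two reflections differ by half a wavelength.
For bright reflection here: 2 n t = (m + ½) λ.
λ = 2 n t / (m + ½) = 6178 / (m + ½) nm.
m=7: 824 nm (IR); m=8: 727 nm (visible); m=9: 650 nm (visible); m=10: 588 nm (visible); m=11: 537 nm (visible); m=12: 494 nm (visible); m=13: 458 nm (visible); m=14: 426 nm (visible); m=15: 399 nm (visible); m=16: 374 nm (UV).

8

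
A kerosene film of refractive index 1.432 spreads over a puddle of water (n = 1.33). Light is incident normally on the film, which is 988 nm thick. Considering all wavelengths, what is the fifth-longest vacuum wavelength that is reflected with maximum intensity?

At the upper boundary (n = 1.0 to n = 1.432) the reflected ray undergoes a half-wave phase shift.
Ray reflecting at the bottom interface goes from n = 1.432 toward n = 1.33: no phase shift.
Net: one phase inversion between the two reflected rays.
For bright reflection here: 2 n t = (m + ½) λ.
λ = 2 n t / (m + ½). The fifth-longest wavelength is m = 4: λ = 2 × 1.432 × 988 / 4.50 = 629 nm.

629 nm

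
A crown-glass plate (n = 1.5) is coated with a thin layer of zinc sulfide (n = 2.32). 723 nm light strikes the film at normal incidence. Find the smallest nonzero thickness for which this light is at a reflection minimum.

Top surface (1.0 → 2.32): reflection off a higher-index medium gives a half-wave phase shift.
At the lower boundary (n = 2.32 to n = 1.5) the reflected ray undergoes no phase shift.
The two reflections differ by half a wavelength.
For minimum reflection here: 2 n t = m λ.
The smallest nonzero thickness corresponds to m = 1: t = m λ / (2 n) = 1.00 × 723 / (2 × 2.32) = 156 nm.

156 nm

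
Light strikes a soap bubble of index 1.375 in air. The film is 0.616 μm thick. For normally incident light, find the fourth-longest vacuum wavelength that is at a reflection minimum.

424 nm

Top surface (1.0 → 1.375): reflection off a higher-index medium gives a half-wave phase shift.
At the lower boundary (n = 1.375 to n = 1.0) the reflected ray undergoes no phase shift.
Net: one phase inversion between the two reflected rays.
For weak reflection here: 2 n t = m λ.
λ = 2 n t / m. The fourth-longest wavelength is m = 4: λ = 2 × 1.375 × 616 / 4.00 = 424 nm.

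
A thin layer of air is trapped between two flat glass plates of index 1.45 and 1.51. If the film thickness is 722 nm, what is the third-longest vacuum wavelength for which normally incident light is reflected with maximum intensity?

At the upper boundary (n = 1.45 to n = 1.0) the reflected ray undergoes no phase shift.
Ray reflecting at the bottom interface goes from n = 1.0 toward n = 1.51: a half-wave phase shift.
The two reflections differ by half a wavelength.
So the condition for constructive reflection is 2 n t = (m + ½) λ.
λ = 2 n t / (m + ½). The third-longest wavelength is m = 2: λ = 2 × 1.0 × 722 / 2.50 = 578 nm.

578 nm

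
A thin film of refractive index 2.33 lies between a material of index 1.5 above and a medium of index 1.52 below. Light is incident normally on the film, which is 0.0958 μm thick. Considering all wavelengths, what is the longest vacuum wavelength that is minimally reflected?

Top surface (1.5 → 2.33): reflection off a higher-index medium gives a half-wave phase shift.
Ray reflecting at the bottom interface goes from n = 2.33 toward n = 1.52: no phase shift.
Net: one phase inversion between the two reflected rays.
So the condition for destructive reflection is 2 n t = m λ.
λ = 2 n t / m. The longest wavelength is m = 1: λ = 2 × 2.33 × 95.8 / 1.00 = 446 nm.

446 nm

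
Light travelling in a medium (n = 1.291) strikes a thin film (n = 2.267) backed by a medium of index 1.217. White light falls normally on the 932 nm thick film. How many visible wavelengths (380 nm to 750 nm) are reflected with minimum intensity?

6

Ray reflecting at the top interface goes from n = 1.291 toward n = 2.267: a half-wave phase shift.
Bottom surface (2.267 → 1.217): reflection off a lower-index medium gives no phase shift.
Net: one phase inversion between the two reflected rays.
For minimum reflection here: 2 n t = m λ.
λ = 2 n t / m = 4226 / m nm.
m=5: 845 nm (IR); m=6: 704 nm (visible); m=7: 604 nm (visible); m=8: 528 nm (visible); m=9: 470 nm (visible); m=10: 423 nm (visible); m=11: 384 nm (visible); m=12: 352 nm (UV).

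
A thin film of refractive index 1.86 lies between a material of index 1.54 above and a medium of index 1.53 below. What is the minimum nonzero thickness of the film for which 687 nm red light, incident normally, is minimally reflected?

185 nm

Ray reflecting at the top interface goes from n = 1.54 toward n = 1.86: a half-wave phase shift.
Ray reflecting at the bottom interface goes from n = 1.86 toward n = 1.53: no phase shift.
The two reflections differ by half a wavelength.
So the condition for destructive reflection is 2 n t = m λ.
Minimum nonzero at m = 1: t = λ / (2 n) = 687 / (2 × 1.86) = 185 nm.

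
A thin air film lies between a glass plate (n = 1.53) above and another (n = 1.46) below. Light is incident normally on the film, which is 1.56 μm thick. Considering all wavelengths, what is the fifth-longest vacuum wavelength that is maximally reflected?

Ray reflecting at the top interface goes from n = 1.53 toward n = 1.0: no phase shift.
Ray reflecting at the bottom interface goes from n = 1.0 toward n = 1.46: a half-wave phase shift.
Exactly one π shift → a net half-wave offset.
With one net inversion, constructive interference in reflection requires 2 n t = (m + ½) λ.
λ = 2 n t / (m + ½). The fifth-longest wavelength is m = 4: λ = 2 × 1.0 × 1560 / 4.50 = 693 nm.

693 nm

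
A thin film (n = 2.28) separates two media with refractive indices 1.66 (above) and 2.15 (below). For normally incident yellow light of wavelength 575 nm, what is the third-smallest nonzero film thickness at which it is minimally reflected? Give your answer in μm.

0.378 μm

At the upper boundary (n = 1.66 to n = 2.28) the reflected ray undergoes a half-wave phase shift.
Bottom surface (2.28 → 2.15): reflection off a lower-index medium gives no phase shift.
Net: one phase inversion between the two reflected rays.
For weak reflection here: 2 n t = m λ.
The third-smallest nonzero thickness corresponds to m = 3: t = m λ / (2 n) = 3.00 × 575 / (2 × 2.28) = 378 nm.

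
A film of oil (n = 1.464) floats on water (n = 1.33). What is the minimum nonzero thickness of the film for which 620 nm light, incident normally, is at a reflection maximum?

106 nm

Top surface (1.0 → 1.464): reflection off a higher-index medium gives a half-wave phase shift.
Bottom surface (1.464 → 1.33): reflection off a lower-index medium gives no phase shift.
The two reflections differ by half a wavelength.
For bright reflection here: 2 n t = (m + ½) λ.
Minimum at m = 0: t = λ / (4 n) = 620 / (4 × 1.464) = 106 nm.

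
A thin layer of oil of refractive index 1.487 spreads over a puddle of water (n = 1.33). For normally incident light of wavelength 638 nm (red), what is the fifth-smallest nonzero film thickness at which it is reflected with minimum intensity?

Top surface (1.0 → 1.487): reflection off a higher-index medium gives a half-wave phase shift.
At the lower boundary (n = 1.487 to n = 1.33) the reflected ray undergoes no phase shift.
Net: one phase inversion between the two reflected rays.
So the condition for destructive reflection is 2 n t = m λ.
The fifth-smallest nonzero thickness corresponds to m = 5: t = m λ / (2 n) = 5.00 × 638 / (2 × 1.487) = 1073 nm.

1073 nm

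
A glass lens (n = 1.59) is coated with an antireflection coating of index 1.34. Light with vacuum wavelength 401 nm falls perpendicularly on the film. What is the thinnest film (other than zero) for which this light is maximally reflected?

Top surface (1.0 → 1.34): reflection off a higher-index medium gives a half-wave phase shift.
Ray reflecting at the bottom interface goes from n = 1.34 toward n = 1.59: a half-wave phase shift.
Zero or two π shifts → no net half-wave offset.
With no net inversion, constructive interference in reflection requires 2 n t = m λ.
Minimum nonzero at m = 1: t = λ / (2 n) = 401 / (2 × 1.34) = 150 nm.

150 nm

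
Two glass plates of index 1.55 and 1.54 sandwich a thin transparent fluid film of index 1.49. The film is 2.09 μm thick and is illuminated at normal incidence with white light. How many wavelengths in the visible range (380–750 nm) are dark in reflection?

Top surface (1.55 → 1.49): reflection off a lower-index medium gives no phase shift.
Bottom surface (1.49 → 1.54): reflection off a higher-index medium gives a half-wave phase shift.
The two reflections differ by half a wavelength.
With one net inversion, destructive interference in reflection requires 2 n t = m λ.
λ = 2 n t / m = 6228 / m nm.
m=8: 779 nm (IR); m=9: 692 nm (visible); m=10: 623 nm (visible); m=11: 566 nm (visible); m=12: 519 nm (visible); m=13: 479 nm (visible); m=14: 445 nm (visible); m=15: 415 nm (visible); m=16: 389 nm (visible); m=17: 366 nm (UV).

8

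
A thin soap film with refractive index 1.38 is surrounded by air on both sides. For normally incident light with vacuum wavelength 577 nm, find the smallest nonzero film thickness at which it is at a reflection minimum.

209 nm

Top surface (1.0 → 1.38): reflection off a higher-index medium gives a half-wave phase shift.
Bottom surface (1.38 → 1.0): reflection off a lower-index medium gives no phase shift.
Net: one phase inversion between the two reflected rays.
With one net inversion, destructive interference in reflection requires 2 n t = m λ.
Minimum nonzero at m = 1: t = λ / (2 n) = 577 / (2 × 1.38) = 209 nm.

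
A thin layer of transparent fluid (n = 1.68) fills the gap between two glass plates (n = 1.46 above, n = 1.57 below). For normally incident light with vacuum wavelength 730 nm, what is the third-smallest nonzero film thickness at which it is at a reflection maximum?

543 nm

At the upper boundary (n = 1.46 to n = 1.68) the reflected ray undergoes a half-wave phase shift.
At the lower boundary (n = 1.68 to n = 1.57) the reflected ray undergoes no phase shift.
The two reflections differ by half a wavelength.
So the condition for constructive reflection is 2 n t = (m + ½) λ.
The third-smallest nonzero thickness corresponds to m = 2: t = (m + ½) λ / (2 n) = 2.50 × 730 / (2 × 1.68) = 543 nm.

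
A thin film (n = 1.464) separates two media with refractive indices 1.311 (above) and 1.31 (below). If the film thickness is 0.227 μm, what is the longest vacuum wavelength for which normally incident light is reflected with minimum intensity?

Top surface (1.311 → 1.464): reflection off a higher-index medium gives a half-wave phase shift.
Bottom surface (1.464 → 1.31): reflection off a lower-index medium gives no phase shift.
Exactly one π shift → a net half-wave offset.
So the condition for destructive reflection is 2 n t = m λ.
λ = 2 n t / m. The longest wavelength is m = 1: λ = 2 × 1.464 × 227 / 1.00 = 665 nm.

665 nm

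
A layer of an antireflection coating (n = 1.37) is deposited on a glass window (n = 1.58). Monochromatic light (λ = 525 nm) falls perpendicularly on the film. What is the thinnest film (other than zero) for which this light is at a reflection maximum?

Ray reflecting at the top interface goes from n = 1.0 toward n = 1.37: a half-wave phase shift.
Bottom surface (1.37 → 1.58): reflection off a higher-index medium gives a half-wave phase shift.
The two reflections carry the same phase change, so no net offset.
For strong reflection here: 2 n t = m λ.
Minimum nonzero at m = 1: t = λ / (2 n) = 525 / (2 × 1.37) = 192 nm.

192 nm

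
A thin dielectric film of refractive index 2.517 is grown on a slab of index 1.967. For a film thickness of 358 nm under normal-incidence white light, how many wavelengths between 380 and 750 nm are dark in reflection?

Top surface (1.0 → 2.517): reflection off a higher-index medium gives a half-wave phase shift.
Bottom surface (2.517 → 1.967): reflection off a lower-index medium gives no phase shift.
Net: one phase inversion between the two reflected rays.
For minimum reflection here: 2 n t = m λ.
λ = 2 n t / m = 1802 / m nm.
m=2: 901 nm (IR); m=3: 601 nm (visible); m=4: 451 nm (visible); m=5: 360 nm (UV).

2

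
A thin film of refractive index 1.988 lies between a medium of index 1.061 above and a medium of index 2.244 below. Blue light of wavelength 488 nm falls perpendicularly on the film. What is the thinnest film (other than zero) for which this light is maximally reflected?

123 nm

Top surface (1.061 → 1.988): reflection off a higher-index medium gives a half-wave phase shift.
Ray reflecting at the bottom interface goes from n = 1.988 toward n = 2.244: a half-wave phase shift.
The two reflections carry the same phase change, so no net offset.
So the condition for constructive reflection is 2 n t = m λ.
Minimum nonzero at m = 1: t = λ / (2 n) = 488 / (2 × 1.988) = 123 nm.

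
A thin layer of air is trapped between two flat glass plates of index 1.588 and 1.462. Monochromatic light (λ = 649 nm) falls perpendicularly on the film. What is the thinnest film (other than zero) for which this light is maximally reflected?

Ray reflecting at the top interface goes from n = 1.588 toward n = 1.0: no phase shift.
Ray reflecting at the bottom interface goes from n = 1.0 toward n = 1.462: a half-wave phase shift.
Exactly one π shift → a net half-wave offset.
So the condition for constructive reflection is 2 n t = (m + ½) λ.
Minimum at m = 0: t = λ / (4 n) = 649 / (4 × 1.0) = 162 nm.

162 nm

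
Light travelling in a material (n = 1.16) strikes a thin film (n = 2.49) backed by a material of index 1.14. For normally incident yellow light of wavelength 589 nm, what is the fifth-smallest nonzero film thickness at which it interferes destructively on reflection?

591 nm

Top surface (1.16 → 2.49): reflection off a higher-index medium gives a half-wave phase shift.
Bottom surface (2.49 → 1.14): reflection off a lower-index medium gives no phase shift.
Net: one phase inversion between the two reflected rays.
For weak reflection here: 2 n t = m λ.
The fifth-smallest nonzero thickness corresponds to m = 5: t = m λ / (2 n) = 5.00 × 589 / (2 × 2.49) = 591 nm.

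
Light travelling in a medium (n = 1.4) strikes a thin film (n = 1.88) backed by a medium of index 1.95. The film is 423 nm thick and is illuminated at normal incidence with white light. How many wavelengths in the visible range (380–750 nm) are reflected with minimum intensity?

2

Ray reflecting at the top interface goes from n = 1.4 toward n = 1.88: a half-wave phase shift.
Ray reflecting at the bottom interface goes from n = 1.88 toward n = 1.95: a half-wave phase shift.
The two reflections carry the same phase change, so no net offset.
For weak reflection here: 2 n t = (m + ½) λ.
λ = 2 n t / (m + ½) = 1590 / (m + ½) nm.
m=1: 1060 nm (IR); m=2: 636 nm (visible); m=3: 454 nm (visible); m=4: 353 nm (UV).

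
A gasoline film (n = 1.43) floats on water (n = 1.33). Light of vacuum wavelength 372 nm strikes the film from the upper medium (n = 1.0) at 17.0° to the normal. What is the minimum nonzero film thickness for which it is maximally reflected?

66.4 nm

At the upper boundary (n = 1.0 to n = 1.43) the reflected ray undergoes a half-wave phase shift.
At the lower boundary (n = 1.43 to n = 1.33) the reflected ray undergoes no phase shift.
Exactly one π shift → a net half-wave offset.
With one net inversion, constructive interference in reflection requires 2 n t cos θ_r = (m + ½) λ.
Snell's law: 1.0 sin 17.0° = 1.43 sin θ_r → sin θ_r = 0.204, cos θ_r = 0.979.
Minimum at m = 0: t = λ / (4 n cos θ_r) = 372 / (4 × 1.43 × 0.979) = 66.4 nm.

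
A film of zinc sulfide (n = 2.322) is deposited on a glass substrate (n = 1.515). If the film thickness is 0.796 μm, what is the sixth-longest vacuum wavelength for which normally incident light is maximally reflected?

Ray reflecting at the top interface goes from n = 1.0 toward n = 2.322: a half-wave phase shift.
Bottom surface (2.322 → 1.515): reflection off a lower-index medium gives no phase shift.
Net: one phase inversion between the two reflected rays.
With one net inversion, constructive interference in reflection requires 2 n t = (m + ½) λ.
λ = 2 n t / (m + ½). The sixth-longest wavelength is m = 5: λ = 2 × 2.322 × 796 / 5.50 = 672 nm.

672 nm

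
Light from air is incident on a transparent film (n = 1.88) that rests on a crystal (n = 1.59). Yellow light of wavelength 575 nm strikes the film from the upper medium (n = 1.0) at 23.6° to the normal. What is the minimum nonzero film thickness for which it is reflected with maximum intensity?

78.3 nm

Top surface (1.0 → 1.88): reflection off a higher-index medium gives a half-wave phase shift.
Ray reflecting at the bottom interface goes from n = 1.88 toward n = 1.59: no phase shift.
The two reflections differ by half a wavelength.
With one net inversion, constructive interference in reflection requires 2 n t cos θ_r = (m + ½) λ.
Snell's law: 1.0 sin 23.6° = 1.88 sin θ_r → sin θ_r = 0.213, cos θ_r = 0.977.
Minimum at m = 0: t = λ / (4 n cos θ_r) = 575 / (4 × 1.88 × 0.977) = 78.3 nm.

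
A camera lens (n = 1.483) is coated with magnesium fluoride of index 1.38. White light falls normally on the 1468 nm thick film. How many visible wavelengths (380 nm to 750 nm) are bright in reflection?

At the upper boundary (n = 1.0 to n = 1.38) the reflected ray undergoes a half-wave phase shift.
At the lower boundary (n = 1.38 to n = 1.483) the reflected ray undergoes a half-wave phase shift.
Zero or two π shifts → no net half-wave offset.
So the condition for constructive reflection is 2 n t = m λ.
λ = 2 n t / m = 4052 / m nm.
m=5: 810 nm (IR); m=6: 675 nm (visible); m=7: 579 nm (visible); m=8: 506 nm (visible); m=9: 450 nm (visible); m=10: 405 nm (visible); m=11: 368 nm (UV).

5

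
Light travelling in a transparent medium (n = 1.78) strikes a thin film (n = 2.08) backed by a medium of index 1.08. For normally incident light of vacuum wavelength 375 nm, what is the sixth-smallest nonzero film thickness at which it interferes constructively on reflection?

Top surface (1.78 → 2.08): reflection off a higher-index medium gives a half-wave phase shift.
Bottom surface (2.08 → 1.08): reflection off a lower-index medium gives no phase shift.
Net: one phase inversion between the two reflected rays.
So the condition for constructive reflection is 2 n t = (m + ½) λ.
The sixth-smallest nonzero thickness corresponds to m = 5: t = (m + ½) λ / (2 n) = 5.50 × 375 / (2 × 2.08) = 496 nm.

496 nm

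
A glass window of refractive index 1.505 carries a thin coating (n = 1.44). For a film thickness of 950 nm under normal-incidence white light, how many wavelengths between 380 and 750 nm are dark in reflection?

3

Ray reflecting at the top interface goes from n = 1.0 toward n = 1.44: a half-wave phase shift.
Bottom surface (1.44 → 1.505): reflection off a higher-index medium gives a half-wave phase shift.
Net: no relative phase inversion (both shifts match).
So the condition for destructive reflection is 2 n t = (m + ½) λ.
λ = 2 n t / (m + ½) = 2736 / (m + ½) nm.
m=3: 782 nm (IR); m=4: 608 nm (visible); m=5: 497 nm (visible); m=6: 421 nm (visible); m=7: 365 nm (UV).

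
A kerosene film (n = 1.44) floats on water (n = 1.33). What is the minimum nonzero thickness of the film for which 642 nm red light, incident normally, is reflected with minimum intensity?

Top surface (1.0 → 1.44): reflection off a higher-index medium gives a half-wave phase shift.
At the lower boundary (n = 1.44 to n = 1.33) the reflected ray undergoes no phase shift.
The two reflections differ by half a wavelength.
For dark reflection here: 2 n t = m λ.
Minimum nonzero at m = 1: t = λ / (2 n) = 642 / (2 × 1.44) = 223 nm.

223 nm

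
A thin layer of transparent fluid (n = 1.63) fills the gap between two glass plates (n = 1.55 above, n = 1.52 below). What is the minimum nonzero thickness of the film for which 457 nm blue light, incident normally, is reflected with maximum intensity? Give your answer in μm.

Top surface (1.55 → 1.63): reflection off a higher-index medium gives a half-wave phase shift.
Bottom surface (1.63 → 1.52): reflection off a lower-index medium gives no phase shift.
Net: one phase inversion between the two reflected rays.
For maximum reflection here: 2 n t = (m + ½) λ.
Minimum at m = 0: t = λ / (4 n) = 457 / (4 × 1.63) = 70.1 nm.

0.0701 μm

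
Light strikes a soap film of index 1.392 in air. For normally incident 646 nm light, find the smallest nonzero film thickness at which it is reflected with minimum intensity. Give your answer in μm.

0.232 μm

Ray reflecting at the top interface goes from n = 1.0 toward n = 1.392: a half-wave phase shift.
Ray reflecting at the bottom interface goes from n = 1.392 toward n = 1.0: no phase shift.
Net: one phase inversion between the two reflected rays.
With one net inversion, destructive interference in reflection requires 2 n t = m λ.
Minimum nonzero at m = 1: t = λ / (2 n) = 646 / (2 × 1.392) = 232 nm.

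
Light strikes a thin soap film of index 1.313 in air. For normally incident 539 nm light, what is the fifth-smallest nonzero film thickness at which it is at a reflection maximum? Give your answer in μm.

0.924 μm

Ray reflecting at the top interface goes from n = 1.0 toward n = 1.313: a half-wave phase shift.
Bottom surface (1.313 → 1.0): reflection off a lower-index medium gives no phase shift.
Exactly one π shift → a net half-wave offset.
For maximum reflection here: 2 n t = (m + ½) λ.
The fifth-smallest nonzero thickness corresponds to m = 4: t = (m + ½) λ / (2 n) = 4.50 × 539 / (2 × 1.313) = 924 nm.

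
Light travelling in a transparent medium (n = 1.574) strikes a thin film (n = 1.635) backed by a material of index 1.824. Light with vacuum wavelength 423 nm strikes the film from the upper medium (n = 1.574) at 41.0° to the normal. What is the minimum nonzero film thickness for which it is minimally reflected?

83.4 nm

At the upper boundary (n = 1.574 to n = 1.635) the reflected ray undergoes a half-wave phase shift.
Ray reflecting at the bottom interface goes from n = 1.635 toward n = 1.824: a half-wave phase shift.
The two reflections carry the same phase change, so no net offset.
With no net inversion, destructive interference in reflection requires 2 n t cos θ_r = (m + ½) λ.
Snell's law: 1.574 sin 41.0° = 1.635 sin θ_r → sin θ_r = 0.632, cos θ_r = 0.775.
Minimum at m = 0: t = λ / (4 n cos θ_r) = 423 / (4 × 1.635 × 0.775) = 83.4 nm.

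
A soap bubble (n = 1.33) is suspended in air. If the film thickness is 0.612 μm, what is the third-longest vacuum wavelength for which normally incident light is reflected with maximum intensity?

651 nm

Ray reflecting at the top interface goes from n = 1.0 toward n = 1.33: a half-wave phase shift.
Bottom surface (1.33 → 1.0): reflection off a lower-index medium gives no phase shift.
Net: one phase inversion between the two reflected rays.
With one net inversion, constructive interference in reflection requires 2 n t = (m + ½) λ.
λ = 2 n t / (m + ½). The third-longest wavelength is m = 2: λ = 2 × 1.33 × 612 / 2.50 = 651 nm.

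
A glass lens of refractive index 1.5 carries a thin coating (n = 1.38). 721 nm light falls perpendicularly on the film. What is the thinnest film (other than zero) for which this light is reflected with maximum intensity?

At the upper boundary (n = 1.0 to n = 1.38) the reflected ray undergoes a half-wave phase shift.
Bottom surface (1.38 → 1.5): reflection off a higher-index medium gives a half-wave phase shift.
Net: no relative phase inversion (both shifts match).
With no net inversion, constructive interference in reflection requires 2 n t = m λ.
Minimum nonzero at m = 1: t = λ / (2 n) = 721 / (2 × 1.38) = 261 nm.

261 nm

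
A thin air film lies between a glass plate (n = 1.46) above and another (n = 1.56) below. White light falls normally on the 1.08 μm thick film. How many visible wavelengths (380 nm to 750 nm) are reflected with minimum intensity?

3

At the upper boundary (n = 1.46 to n = 1.0) the reflected ray undergoes no phase shift.
Ray reflecting at the bottom interface goes from n = 1.0 toward n = 1.56: a half-wave phase shift.
Net: one phase inversion between the two reflected rays.
With one net inversion, destructive interference in reflection requires 2 n t = m λ.
λ = 2 n t / m = 2160 / m nm.
m=2: 1080 nm (IR); m=3: 720 nm (visible); m=4: 540 nm (visible); m=5: 432 nm (visible); m=6: 360 nm (UV).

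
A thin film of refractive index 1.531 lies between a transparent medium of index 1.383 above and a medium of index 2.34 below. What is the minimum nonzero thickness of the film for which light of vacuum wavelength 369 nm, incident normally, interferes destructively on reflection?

Top surface (1.383 → 1.531): reflection off a higher-index medium gives a half-wave phase shift.
Bottom surface (1.531 → 2.34): reflection off a higher-index medium gives a half-wave phase shift.
The two reflections carry the same phase change, so no net offset.
So the condition for destructive reflection is 2 n t = (m + ½) λ.
Minimum at m = 0: t = λ / (4 n) = 369 / (4 × 1.531) = 60.3 nm.

60.3 nm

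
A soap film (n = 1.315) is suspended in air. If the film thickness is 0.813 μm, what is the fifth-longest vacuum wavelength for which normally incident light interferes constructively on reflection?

Top surface (1.0 → 1.315): reflection off a higher-index medium gives a half-wave phase shift.
Ray reflecting at the bottom interface goes from n = 1.315 toward n = 1.0: no phase shift.
Net: one phase inversion between the two reflected rays.
For bright reflection here: 2 n t = (m + ½) λ.
λ = 2 n t / (m + ½). The fifth-longest wavelength is m = 4: λ = 2 × 1.315 × 813 / 4.50 = 475 nm.

475 nm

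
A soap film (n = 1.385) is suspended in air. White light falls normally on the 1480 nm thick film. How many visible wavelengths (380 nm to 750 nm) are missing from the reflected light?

Top surface (1.0 → 1.385): reflection off a higher-index medium gives a half-wave phase shift.
Bottom surface (1.385 → 1.0): reflection off a lower-index medium gives no phase shift.
Exactly one π shift → a net half-wave offset.
For weak reflection here: 2 n t = m λ.
λ = 2 n t / m = 4100 / m nm.
m=5: 820 nm (IR); m=6: 683 nm (visible); m=7: 586 nm (visible); m=8: 512 nm (visible); m=9: 456 nm (visible); m=10: 410 nm (visible); m=11: 373 nm (UV).

5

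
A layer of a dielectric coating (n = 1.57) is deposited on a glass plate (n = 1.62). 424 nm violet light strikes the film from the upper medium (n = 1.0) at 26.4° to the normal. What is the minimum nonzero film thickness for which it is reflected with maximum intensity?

Top surface (1.0 → 1.57): reflection off a higher-index medium gives a half-wave phase shift.
At the lower boundary (n = 1.57 to n = 1.62) the reflected ray undergoes a half-wave phase shift.
Zero or two π shifts → no net half-wave offset.
With no net inversion, constructive interference in reflection requires 2 n t cos θ_r = m λ.
Snell's law: 1.0 sin 26.4° = 1.57 sin θ_r → sin θ_r = 0.283, cos θ_r = 0.959.
Minimum nonzero at m = 1: t = λ / (2 n cos θ_r) = 424 / (2 × 1.57 × 0.959) = 141 nm.

141 nm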